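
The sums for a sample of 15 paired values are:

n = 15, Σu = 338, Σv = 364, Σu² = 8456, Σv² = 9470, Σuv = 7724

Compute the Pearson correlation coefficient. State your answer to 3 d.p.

r = (nΣuv − ΣuΣv) / √[(nΣu² − (Σu)²)(nΣv² − (Σv)²)]
Numerator: 15×7724 − 338×364 = -7172
Denominator: √[(126840 − 114244)(142050 − 132496)] = √[12596 × 9554] = 10970.0585
r = -7172 / 10970.0585 ≈ -0.654

-0.654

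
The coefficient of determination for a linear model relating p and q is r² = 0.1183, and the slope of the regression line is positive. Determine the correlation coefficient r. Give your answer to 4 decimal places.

0.3439

|r| = √0.1183 = 0.3439
The association is positive, so r = 0.3439.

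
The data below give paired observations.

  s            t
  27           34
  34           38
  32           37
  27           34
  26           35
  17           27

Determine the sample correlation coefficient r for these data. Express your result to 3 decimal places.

n = 6, Σs = 163, Σt = 205, Σs² = 4603, Σt² = 7079, Σst = 5681
nΣst − ΣsΣt = 34086 − 33415 = 671
nΣs² − (Σs)² = 27618 − 26569 = 1049; nΣt² − (Σt)² = 42474 − 42025 = 449
r = 671 / √(1049 × 449) = 671 / 686.2951 ≈ 0.978

0.978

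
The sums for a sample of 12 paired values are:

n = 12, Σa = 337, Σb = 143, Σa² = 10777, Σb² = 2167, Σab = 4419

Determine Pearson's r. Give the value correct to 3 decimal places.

r = (nΣab − ΣaΣb) / √[(nΣa² − (Σa)²)(nΣb² − (Σb)²)]
Numerator: 12×4419 − 337×143 = 4837
Denominator: √[(129324 − 113569)(26004 − 20449)] = √[15755 × 5555] = 9355.1603
r = 4837 / 9355.1603 ≈ 0.517

0.517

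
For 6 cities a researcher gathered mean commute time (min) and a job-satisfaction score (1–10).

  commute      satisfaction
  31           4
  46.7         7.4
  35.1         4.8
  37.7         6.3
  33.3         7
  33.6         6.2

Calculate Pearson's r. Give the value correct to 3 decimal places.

n = 6, Σx = 217.4, Σy = 35.7, Σx² = 8033.04, Σy² = 220.93, Σxy = 1316.99
nΣxy − ΣxΣy = 7901.94 − 7761.18 = 140.76
nΣx² − (Σx)² = 48198.24 − 47262.76 = 935.48; nΣy² − (Σy)² = 1325.58 − 1274.49 = 51.09
r = 140.76 / √(935.48 × 51.09) = 140.76 / 218.6176 ≈ 0.644

0.644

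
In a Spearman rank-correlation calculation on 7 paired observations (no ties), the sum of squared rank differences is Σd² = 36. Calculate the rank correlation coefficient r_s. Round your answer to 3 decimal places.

0.357

ρ = 1 − 6Σd² / [n(n²−1)] = 1 − 6×36 / (7×48)
  = 1 − 216/336 = 1 − 0.6429 ≈ 0.357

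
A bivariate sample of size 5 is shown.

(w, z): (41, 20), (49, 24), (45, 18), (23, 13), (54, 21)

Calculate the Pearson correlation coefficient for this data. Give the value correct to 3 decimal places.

n = 5, Σw = 212, Σz = 96, Σw² = 9552, Σz² = 1910, Σwz = 4239
nΣwz − ΣwΣz = 21195 − 20352 = 843
nΣw² − (Σw)² = 47760 − 44944 = 2816; nΣz² − (Σz)² = 9550 − 9216 = 334
r = 843 / √(2816 × 334) = 843 / 969.8165 ≈ 0.869

0.869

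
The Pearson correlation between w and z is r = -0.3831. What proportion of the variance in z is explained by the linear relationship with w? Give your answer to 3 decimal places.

r² = (-0.3831)² = 0.147

0.147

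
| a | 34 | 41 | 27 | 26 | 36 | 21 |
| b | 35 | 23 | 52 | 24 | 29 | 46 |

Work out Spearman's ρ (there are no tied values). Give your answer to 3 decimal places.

-0.543

Rank a: 4, 6, 3, 2, 5, 1
Rank b: 4, 1, 6, 2, 3, 5
d = rank(a) − rank(b): 0, 5, -3, 0, 2, -4; Σd² = 54
ρ = 1 − 6Σd² / [n(n²−1)] = 1 − 6×54 / (6×35) = 1 − 324/210 ≈ -0.543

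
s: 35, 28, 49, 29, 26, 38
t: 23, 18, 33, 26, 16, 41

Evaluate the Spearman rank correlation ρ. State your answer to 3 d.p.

0.886

Rank s: 4, 2, 6, 3, 1, 5
Rank t: 3, 2, 5, 4, 1, 6
d = rank(s) − rank(t): 1, 0, 1, -1, 0, -1; Σd² = 4
ρ = 1 − 6Σd² / [n(n²−1)] = 1 − 6×4 / (6×35) = 1 − 24/210 ≈ 0.886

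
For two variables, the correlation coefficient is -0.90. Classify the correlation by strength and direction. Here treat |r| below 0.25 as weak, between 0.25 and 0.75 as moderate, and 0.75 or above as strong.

strong negative

r = -0.90 < 0 so the relationship is negative.
|r| = 0.90, which falls in the strong range.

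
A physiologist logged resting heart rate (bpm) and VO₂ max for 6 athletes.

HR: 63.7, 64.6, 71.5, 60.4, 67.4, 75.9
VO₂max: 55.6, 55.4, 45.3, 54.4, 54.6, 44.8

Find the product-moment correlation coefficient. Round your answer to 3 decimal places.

n = 6, Σx = 403.5, Σy = 310.1, Σx² = 27294.83, Σy² = 16160.17, Σxy = 20725.63
nΣxy − ΣxΣy = 124353.78 − 125125.35 = -771.57
nΣx² − (Σx)² = 163768.98 − 162812.25 = 956.73; nΣy² − (Σy)² = 96961.02 − 96162.01 = 799.01
r = -771.57 / √(956.73 × 799.01) = -771.57 / 874.3208 ≈ -0.882

-0.882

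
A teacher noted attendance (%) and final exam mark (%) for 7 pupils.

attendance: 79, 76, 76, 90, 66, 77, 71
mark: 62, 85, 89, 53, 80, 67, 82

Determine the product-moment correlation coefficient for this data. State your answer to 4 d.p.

-0.7323

n = 7, Σx = 535, Σy = 518, Σx² = 41219, Σy² = 39412, Σxy = 39153
nΣxy − ΣxΣy = 274071 − 277130 = -3059
nΣx² − (Σx)² = 288533 − 286225 = 2308; nΣy² − (Σy)² = 275884 − 268324 = 7560
r = -3059 / √(2308 × 7560) = -3059 / 4177.1378 ≈ -0.7323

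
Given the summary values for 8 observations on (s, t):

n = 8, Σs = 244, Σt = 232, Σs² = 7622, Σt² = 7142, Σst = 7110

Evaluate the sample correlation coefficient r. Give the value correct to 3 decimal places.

0.125

r = (nΣst − ΣsΣt) / √[(nΣs² − (Σs)²)(nΣt² − (Σt)²)]
Numerator: 8×7110 − 244×232 = 272
Denominator: √[(60976 − 59536)(57136 − 53824)] = √[1440 × 3312] = 2183.8681
r = 272 / 2183.8681 ≈ 0.125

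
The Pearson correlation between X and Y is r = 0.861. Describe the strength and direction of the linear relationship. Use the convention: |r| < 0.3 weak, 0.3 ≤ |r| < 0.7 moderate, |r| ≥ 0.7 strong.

r = 0.861 > 0 so the relationship is positive.
|r| = 0.861, which falls in the strong range.

strong positive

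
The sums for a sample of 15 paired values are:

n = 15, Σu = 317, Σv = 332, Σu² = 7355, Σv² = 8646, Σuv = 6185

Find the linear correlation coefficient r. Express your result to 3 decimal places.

r = (nΣuv − ΣuΣv) / √[(nΣu² − (Σu)²)(nΣv² − (Σv)²)]
Numerator: 15×6185 − 317×332 = -12469
Denominator: √[(110325 − 100489)(129690 − 110224)] = √[9836 × 19466] = 13837.1809
r = -12469 / 13837.1809 ≈ -0.901

-0.901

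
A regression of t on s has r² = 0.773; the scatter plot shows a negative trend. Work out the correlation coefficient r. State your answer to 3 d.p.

|r| = √0.773 = 0.879
The association is negative, so r = −0.879.

-0.879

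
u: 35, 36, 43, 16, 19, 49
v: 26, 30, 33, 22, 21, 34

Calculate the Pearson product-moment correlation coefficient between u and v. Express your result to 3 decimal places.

n = 6, Σu = 198, Σv = 166, Σu² = 7388, Σv² = 4746, Σuv = 5826
nΣuv − ΣuΣv = 34956 − 32868 = 2088
nΣu² − (Σu)² = 44328 − 39204 = 5124; nΣv² − (Σv)² = 28476 − 27556 = 920
r = 2088 / √(5124 × 920) = 2088 / 2171.1932 ≈ 0.962

0.962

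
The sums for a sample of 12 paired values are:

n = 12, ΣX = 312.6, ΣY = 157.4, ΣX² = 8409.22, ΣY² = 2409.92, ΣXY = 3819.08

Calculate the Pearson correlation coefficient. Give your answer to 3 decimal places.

r = (nΣXY − ΣXΣY) / √[(nΣX² − (ΣX)²)(nΣY² − (ΣY)²)]
Numerator: 12×3819.08 − 312.6×157.4 = -3374.28
Denominator: √[(100910.64 − 97718.76)(28919.04 − 24774.76)] = √[3191.88 × 4144.28] = 3637.0379
r = -3374.28 / 3637.0379 ≈ -0.928

-0.928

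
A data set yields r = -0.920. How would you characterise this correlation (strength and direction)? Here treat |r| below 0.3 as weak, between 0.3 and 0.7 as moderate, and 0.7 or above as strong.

r = -0.920 < 0 so the relationship is negative.
|r| = 0.920, which falls in the strong range.

strong negative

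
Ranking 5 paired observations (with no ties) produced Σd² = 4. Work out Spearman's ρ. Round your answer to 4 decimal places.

0.8000

ρ = 1 − 6Σd² / [n(n²−1)] = 1 − 6×4 / (5×24)
  = 1 − 24/120 = 1 − 0.20000 ≈ 0.8000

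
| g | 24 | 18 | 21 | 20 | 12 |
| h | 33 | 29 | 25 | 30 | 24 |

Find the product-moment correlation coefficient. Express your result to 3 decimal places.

0.725

n = 5, Σg = 95, Σh = 141, Σg² = 1885, Σh² = 4031, Σgh = 2727
nΣgh − ΣgΣh = 13635 − 13395 = 240
nΣg² − (Σg)² = 9425 − 9025 = 400; nΣh² − (Σh)² = 20155 − 19881 = 274
r = 240 / √(400 × 274) = 240 / 331.0589 ≈ 0.725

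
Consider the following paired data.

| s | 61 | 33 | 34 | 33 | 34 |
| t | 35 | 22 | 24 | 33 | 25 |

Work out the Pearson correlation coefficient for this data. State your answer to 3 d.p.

n = 5, Σs = 195, Σt = 139, Σs² = 8211, Σt² = 3999, Σst = 5616
nΣst − ΣsΣt = 28080 − 27105 = 975
nΣs² − (Σs)² = 41055 − 38025 = 3030; nΣt² − (Σt)² = 19995 − 19321 = 674
r = 975 / √(3030 × 674) = 975 / 1429.0626 ≈ 0.682

0.682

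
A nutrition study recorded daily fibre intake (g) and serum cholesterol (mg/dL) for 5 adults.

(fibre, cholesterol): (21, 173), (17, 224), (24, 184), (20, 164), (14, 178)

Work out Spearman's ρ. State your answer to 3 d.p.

Rank fibre: 4, 2, 5, 3, 1
Rank cholesterol: 2, 5, 4, 1, 3
d = rank(fibre) − rank(cholesterol): 2, -3, 1, 2, -2; Σd² = 22
ρ = 1 − 6Σd² / [n(n²−1)] = 1 − 6×22 / (5×24) = 1 − 132/120 ≈ -0.100

-0.100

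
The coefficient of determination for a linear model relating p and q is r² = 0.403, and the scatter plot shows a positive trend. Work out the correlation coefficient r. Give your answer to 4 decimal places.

|r| = √0.403 = 0.6348
The association is positive, so r = 0.6348.

0.6348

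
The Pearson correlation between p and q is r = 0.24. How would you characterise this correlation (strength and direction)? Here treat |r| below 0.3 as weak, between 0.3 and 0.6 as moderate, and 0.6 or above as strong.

weak positive

r = 0.24 > 0 so the relationship is positive.
|r| = 0.24, which falls in the weak range.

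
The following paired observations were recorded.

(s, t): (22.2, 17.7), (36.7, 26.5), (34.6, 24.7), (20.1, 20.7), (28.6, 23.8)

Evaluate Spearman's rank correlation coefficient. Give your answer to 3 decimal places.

Rank s: 2, 5, 4, 1, 3
Rank t: 1, 5, 4, 2, 3
d = rank(s) − rank(t): 1, 0, 0, -1, 0; Σd² = 2
ρ = 1 − 6Σd² / [n(n²−1)] = 1 − 6×2 / (5×24) = 1 − 12/120 ≈ 0.900

0.900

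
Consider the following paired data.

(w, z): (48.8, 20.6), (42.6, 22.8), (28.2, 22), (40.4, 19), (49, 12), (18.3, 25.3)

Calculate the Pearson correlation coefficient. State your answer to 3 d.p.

-0.696

n = 6, Σw = 227.3, Σz = 121.7, Σw² = 9359.49, Σz² = 2573.29, Σwz = 4415.55
nΣwz − ΣwΣz = 26493.3 − 27662.41 = -1169.11
nΣw² − (Σw)² = 56156.94 − 51665.29 = 4491.65; nΣz² − (Σz)² = 15439.74 − 14810.89 = 628.85
r = -1169.11 / √(4491.65 × 628.85) = -1169.11 / 1680.6469 ≈ -0.696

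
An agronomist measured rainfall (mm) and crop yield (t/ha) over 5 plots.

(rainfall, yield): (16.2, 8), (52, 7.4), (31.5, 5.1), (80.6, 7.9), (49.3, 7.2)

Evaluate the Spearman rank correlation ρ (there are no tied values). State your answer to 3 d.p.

Rank rainfall: 1, 4, 2, 5, 3
Rank yield: 5, 3, 1, 4, 2
d = rank(rainfall) − rank(yield): -4, 1, 1, 1, 1; Σd² = 20
ρ = 1 − 6Σd² / [n(n²−1)] = 1 − 6×20 / (5×24) = 1 − 120/120 ≈ 0.000

0.000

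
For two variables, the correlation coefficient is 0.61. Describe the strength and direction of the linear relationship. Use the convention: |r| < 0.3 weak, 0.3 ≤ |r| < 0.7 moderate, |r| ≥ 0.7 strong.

moderate positive

r = 0.61 > 0 so the relationship is positive.
|r| = 0.61, which falls in the moderate range.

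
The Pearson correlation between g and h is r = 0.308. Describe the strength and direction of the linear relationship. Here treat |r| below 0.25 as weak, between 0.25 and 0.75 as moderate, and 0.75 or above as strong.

r = 0.308 > 0 so the relationship is positive.
|r| = 0.308, which falls in the moderate range.

moderate positive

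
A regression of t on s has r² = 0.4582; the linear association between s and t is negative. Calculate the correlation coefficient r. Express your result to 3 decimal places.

|r| = √0.4582 = 0.677
The association is negative, so r = −0.677.

-0.677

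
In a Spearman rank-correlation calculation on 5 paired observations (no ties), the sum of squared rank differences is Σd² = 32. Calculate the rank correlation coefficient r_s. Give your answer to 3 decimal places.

ρ = 1 − 6Σd² / [n(n²−1)] = 1 − 6×32 / (5×24)
  = 1 − 192/120 = 1 − 1.6000 ≈ -0.600

-0.600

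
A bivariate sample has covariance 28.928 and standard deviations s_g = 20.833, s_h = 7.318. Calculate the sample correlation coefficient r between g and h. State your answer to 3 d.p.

0.190

r = Cov(g,h) / (s_g · s_h) = 28.928 / (20.833 × 7.318)
  = 28.928 / 152.4559 ≈ 0.190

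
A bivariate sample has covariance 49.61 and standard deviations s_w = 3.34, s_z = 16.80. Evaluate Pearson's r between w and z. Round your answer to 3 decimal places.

0.884

r = Cov(w,z) / (s_w · s_z) = 49.61 / (3.34 × 16.80)
  = 49.61 / 56.1120 ≈ 0.884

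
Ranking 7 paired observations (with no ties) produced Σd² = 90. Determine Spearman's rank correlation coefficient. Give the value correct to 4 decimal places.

ρ = 1 − 6Σd² / [n(n²−1)] = 1 − 6×90 / (7×48)
  = 1 − 540/336 = 1 − 1.60714 ≈ -0.6071

-0.6071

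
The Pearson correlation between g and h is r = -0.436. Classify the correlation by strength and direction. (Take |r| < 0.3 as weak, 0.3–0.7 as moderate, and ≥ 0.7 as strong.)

moderate negative

r = -0.436 < 0 so the relationship is negative.
|r| = 0.436, which falls in the moderate range.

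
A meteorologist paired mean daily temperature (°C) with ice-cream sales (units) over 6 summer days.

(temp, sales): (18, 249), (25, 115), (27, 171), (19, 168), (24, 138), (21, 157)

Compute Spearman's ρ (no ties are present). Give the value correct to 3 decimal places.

Rank temp: 1, 5, 6, 2, 4, 3
Rank sales: 6, 1, 5, 4, 2, 3
d = rank(temp) − rank(sales): -5, 4, 1, -2, 2, 0; Σd² = 50
ρ = 1 − 6Σd² / [n(n²−1)] = 1 − 6×50 / (6×35) = 1 − 300/210 ≈ -0.429

-0.429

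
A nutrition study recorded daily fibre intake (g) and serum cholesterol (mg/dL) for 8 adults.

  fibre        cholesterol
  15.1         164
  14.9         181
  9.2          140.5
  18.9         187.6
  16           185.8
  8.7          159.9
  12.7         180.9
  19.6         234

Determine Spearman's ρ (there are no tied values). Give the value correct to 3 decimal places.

Rank fibre: 5, 4, 2, 7, 6, 1, 3, 8
Rank cholesterol: 3, 5, 1, 7, 6, 2, 4, 8
d = rank(fibre) − rank(cholesterol): 2, -1, 1, 0, 0, -1, -1, 0; Σd² = 8
ρ = 1 − 6Σd² / [n(n²−1)] = 1 − 6×8 / (8×63) = 1 − 48/504 ≈ 0.905

0.905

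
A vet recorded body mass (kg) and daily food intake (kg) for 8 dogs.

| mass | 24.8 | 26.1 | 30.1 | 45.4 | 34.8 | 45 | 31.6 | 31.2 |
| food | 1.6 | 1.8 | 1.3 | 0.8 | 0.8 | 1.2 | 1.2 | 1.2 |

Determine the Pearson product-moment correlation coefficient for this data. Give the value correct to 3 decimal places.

-0.718

n = 8, Σx = 269, Σy = 9.9, Σx² = 9471.46, Σy² = 13.09, Σxy = 319.31
nΣxy − ΣxΣy = 2554.48 − 2663.1 = -108.62
nΣx² − (Σx)² = 75771.68 − 72361 = 3410.68; nΣy² − (Σy)² = 104.72 − 98.01 = 6.71
r = -108.62 / √(3410.68 × 6.71) = -108.62 / 151.2801 ≈ -0.718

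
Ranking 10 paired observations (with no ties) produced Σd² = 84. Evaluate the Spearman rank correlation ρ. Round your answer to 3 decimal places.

0.491

ρ = 1 − 6Σd² / [n(n²−1)] = 1 − 6×84 / (10×99)
  = 1 − 504/990 = 1 − 0.5091 ≈ 0.491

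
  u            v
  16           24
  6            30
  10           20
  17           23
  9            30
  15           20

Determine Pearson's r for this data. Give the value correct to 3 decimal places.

-0.628

n = 6, Σu = 73, Σv = 147, Σu² = 987, Σv² = 3705, Σuv = 1725
nΣuv − ΣuΣv = 10350 − 10731 = -381
nΣu² − (Σu)² = 5922 − 5329 = 593; nΣv² − (Σv)² = 22230 − 21609 = 621
r = -381 / √(593 × 621) = -381 / 606.8385 ≈ -0.628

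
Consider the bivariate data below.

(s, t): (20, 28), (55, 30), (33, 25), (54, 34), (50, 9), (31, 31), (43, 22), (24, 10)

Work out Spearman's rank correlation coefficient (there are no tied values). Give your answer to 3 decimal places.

0.214

Rank s: 1, 8, 4, 7, 6, 3, 5, 2
Rank t: 5, 6, 4, 8, 1, 7, 3, 2
d = rank(s) − rank(t): -4, 2, 0, -1, 5, -4, 2, 0; Σd² = 66
ρ = 1 − 6Σd² / [n(n²−1)] = 1 − 6×66 / (8×63) = 1 − 396/504 ≈ 0.214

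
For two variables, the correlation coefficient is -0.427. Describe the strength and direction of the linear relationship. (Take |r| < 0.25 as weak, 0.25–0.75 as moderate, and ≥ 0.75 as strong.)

r = -0.427 < 0 so the relationship is negative.
|r| = 0.427, which falls in the moderate range.

moderate negative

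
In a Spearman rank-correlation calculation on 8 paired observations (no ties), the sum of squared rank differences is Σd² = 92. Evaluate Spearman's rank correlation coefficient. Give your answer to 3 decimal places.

ρ = 1 − 6Σd² / [n(n²−1)] = 1 − 6×92 / (8×63)
  = 1 − 552/504 = 1 − 1.0952 ≈ -0.095

-0.095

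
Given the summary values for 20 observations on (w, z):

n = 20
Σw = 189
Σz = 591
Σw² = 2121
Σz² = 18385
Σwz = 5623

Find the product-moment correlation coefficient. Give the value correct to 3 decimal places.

0.069

r = (nΣwz − ΣwΣz) / √[(nΣw² − (Σw)²)(nΣz² − (Σz)²)]
Numerator: 20×5623 − 189×591 = 761
Denominator: √[(42420 − 35721)(367700 − 349281)] = √[6699 × 18419] = 11108.0548
r = 761 / 11108.0548 ≈ 0.069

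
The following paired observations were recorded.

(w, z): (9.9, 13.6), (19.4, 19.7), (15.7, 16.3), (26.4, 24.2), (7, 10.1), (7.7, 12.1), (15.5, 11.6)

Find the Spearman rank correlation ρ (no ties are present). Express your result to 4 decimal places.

Rank w: 3, 6, 5, 7, 1, 2, 4
Rank z: 4, 6, 5, 7, 1, 3, 2
d = rank(w) − rank(z): -1, 0, 0, 0, 0, -1, 2; Σd² = 6
ρ = 1 − 6Σd² / [n(n²−1)] = 1 − 6×6 / (7×48) = 1 − 36/336 ≈ 0.8929

0.8929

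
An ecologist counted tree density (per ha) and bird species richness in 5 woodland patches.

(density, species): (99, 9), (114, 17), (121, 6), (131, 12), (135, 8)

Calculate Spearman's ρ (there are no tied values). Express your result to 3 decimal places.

-0.300

Rank density: 1, 2, 3, 4, 5
Rank species: 3, 5, 1, 4, 2
d = rank(density) − rank(species): -2, -3, 2, 0, 3; Σd² = 26
ρ = 1 − 6Σd² / [n(n²−1)] = 1 − 6×26 / (5×24) = 1 − 156/120 ≈ -0.300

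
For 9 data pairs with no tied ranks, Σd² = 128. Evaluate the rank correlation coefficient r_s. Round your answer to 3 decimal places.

ρ = 1 − 6Σd² / [n(n²−1)] = 1 − 6×128 / (9×80)
  = 1 − 768/720 = 1 − 1.0667 ≈ -0.067

-0.067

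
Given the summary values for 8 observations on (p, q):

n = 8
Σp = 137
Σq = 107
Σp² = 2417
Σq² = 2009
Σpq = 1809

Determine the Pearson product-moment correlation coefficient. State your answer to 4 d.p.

r = (nΣpq − ΣpΣq) / √[(nΣp² − (Σp)²)(nΣq² − (Σq)²)]
Numerator: 8×1809 − 137×107 = -187
Denominator: √[(19336 − 18769)(16072 − 11449)] = √[567 × 4623] = 1619.0247
r = -187 / 1619.0247 ≈ -0.1155

-0.1155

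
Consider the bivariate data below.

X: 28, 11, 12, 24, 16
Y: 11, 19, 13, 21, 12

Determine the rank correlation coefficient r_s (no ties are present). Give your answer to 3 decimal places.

Rank X: 5, 1, 2, 4, 3
Rank Y: 1, 4, 3, 5, 2
d = rank(X) − rank(Y): 4, -3, -1, -1, 1; Σd² = 28
ρ = 1 − 6Σd² / [n(n²−1)] = 1 − 6×28 / (5×24) = 1 − 168/120 ≈ -0.400

-0.400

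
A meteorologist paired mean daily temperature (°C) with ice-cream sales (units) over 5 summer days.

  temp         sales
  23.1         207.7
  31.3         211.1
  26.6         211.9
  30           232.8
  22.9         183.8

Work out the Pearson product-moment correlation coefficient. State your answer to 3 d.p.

0.700

n = 5, Σx = 133.9, Σy = 1047.3, Σx² = 3645.27, Σy² = 220582.39, Σxy = 28234.86
nΣxy − ΣxΣy = 141174.3 − 140233.47 = 940.83
nΣx² − (Σx)² = 18226.35 − 17929.21 = 297.14; nΣy² − (Σy)² = 1102911.95 − 1096837.29 = 6074.66
r = 940.83 / √(297.14 × 6074.66) = 940.83 / 1343.5120 ≈ 0.700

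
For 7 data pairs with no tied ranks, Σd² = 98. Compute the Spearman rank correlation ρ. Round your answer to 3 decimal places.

-0.750

ρ = 1 − 6Σd² / [n(n²−1)] = 1 − 6×98 / (7×48)
  = 1 − 588/336 = 1 − 1.7500 ≈ -0.750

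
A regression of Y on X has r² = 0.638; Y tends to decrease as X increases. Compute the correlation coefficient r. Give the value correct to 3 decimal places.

-0.799

|r| = √0.638 = 0.799
The association is negative, so r = −0.799.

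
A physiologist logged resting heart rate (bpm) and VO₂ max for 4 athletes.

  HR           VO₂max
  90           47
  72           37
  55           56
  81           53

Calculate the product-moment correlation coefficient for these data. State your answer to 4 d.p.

n = 4, Σx = 298, Σy = 193, Σx² = 22870, Σy² = 9523, Σxy = 14267
nΣxy − ΣxΣy = 57068 − 57514 = -446
nΣx² − (Σx)² = 91480 − 88804 = 2676; nΣy² − (Σy)² = 38092 − 37249 = 843
r = -446 / √(2676 × 843) = -446 / 1501.9547 ≈ -0.2969

-0.2969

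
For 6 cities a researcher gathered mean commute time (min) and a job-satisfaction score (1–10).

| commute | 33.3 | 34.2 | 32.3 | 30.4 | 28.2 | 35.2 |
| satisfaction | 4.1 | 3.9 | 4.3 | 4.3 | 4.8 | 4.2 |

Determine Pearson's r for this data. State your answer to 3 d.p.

n = 6, Σx = 193.6, Σy = 25.6, Σx² = 6280.26, Σy² = 109.68, Σxy = 822.72
nΣxy − ΣxΣy = 4936.32 − 4956.16 = -19.84
nΣx² − (Σx)² = 37681.56 − 37480.96 = 200.6; nΣy² − (Σy)² = 658.08 − 655.36 = 2.72
r = -19.84 / √(200.6 × 2.72) = -19.84 / 23.3588 ≈ -0.849

-0.849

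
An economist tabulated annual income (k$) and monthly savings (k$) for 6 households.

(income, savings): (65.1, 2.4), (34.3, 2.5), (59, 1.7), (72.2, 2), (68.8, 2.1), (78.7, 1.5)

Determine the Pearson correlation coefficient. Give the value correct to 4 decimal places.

-0.6489

n = 6, Σx = 378.1, Σy = 12.2, Σx² = 25035.47, Σy² = 25.56, Σxy = 749.22
nΣxy − ΣxΣy = 4495.32 − 4612.82 = -117.5
nΣx² − (Σx)² = 150212.82 − 142959.61 = 7253.21; nΣy² − (Σy)² = 153.36 − 148.84 = 4.52
r = -117.5 / √(7253.21 × 4.52) = -117.5 / 181.0649 ≈ -0.6489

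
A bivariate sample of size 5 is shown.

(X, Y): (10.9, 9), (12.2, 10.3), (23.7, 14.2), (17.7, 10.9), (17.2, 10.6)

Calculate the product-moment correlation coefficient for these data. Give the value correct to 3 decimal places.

0.938

n = 5, ΣX = 81.7, ΣY = 55, ΣX² = 1438.47, ΣY² = 619.9, ΣXY = 935.55
nΣXY − ΣXΣY = 4677.75 − 4493.5 = 184.25
nΣX² − (ΣX)² = 7192.35 − 6674.89 = 517.46; nΣY² − (ΣY)² = 3099.5 − 3025 = 74.5
r = 184.25 / √(517.46 × 74.5) = 184.25 / 196.3435 ≈ 0.938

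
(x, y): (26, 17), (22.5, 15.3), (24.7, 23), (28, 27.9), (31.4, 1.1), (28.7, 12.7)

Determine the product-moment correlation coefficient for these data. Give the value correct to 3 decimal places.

-0.503

n = 6, Σx = 161.3, Σy = 97, Σx² = 4385.99, Σy² = 1993, Σxy = 2534.58
nΣxy − ΣxΣy = 15207.48 − 15646.1 = -438.62
nΣx² − (Σx)² = 26315.94 − 26017.69 = 298.25; nΣy² − (Σy)² = 11958 − 9409 = 2549
r = -438.62 / √(298.25 × 2549) = -438.62 / 871.9170 ≈ -0.503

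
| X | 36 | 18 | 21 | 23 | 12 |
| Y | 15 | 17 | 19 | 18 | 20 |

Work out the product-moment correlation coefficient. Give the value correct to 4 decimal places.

-0.8655

n = 5, ΣX = 110, ΣY = 89, ΣX² = 2734, ΣY² = 1599, ΣXY = 1899
nΣXY − ΣXΣY = 9495 − 9790 = -295
nΣX² − (ΣX)² = 13670 − 12100 = 1570; nΣY² − (ΣY)² = 7995 − 7921 = 74
r = -295 / √(1570 × 74) = -295 / 340.8519 ≈ -0.8655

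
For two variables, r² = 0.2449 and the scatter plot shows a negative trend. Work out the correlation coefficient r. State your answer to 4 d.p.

|r| = √0.2449 = 0.4949
The association is negative, so r = −0.4949.

-0.4949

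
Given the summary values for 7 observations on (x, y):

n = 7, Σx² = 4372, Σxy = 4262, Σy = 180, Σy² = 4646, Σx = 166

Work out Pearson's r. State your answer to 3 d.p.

r = (nΣxy − ΣxΣy) / √[(nΣx² − (Σx)²)(nΣy² − (Σy)²)]
Numerator: 7×4262 − 166×180 = -46
Denominator: √[(30604 − 27556)(32522 − 32400)] = √[3048 × 122] = 609.8000
r = -46 / 609.8000 ≈ -0.075

-0.075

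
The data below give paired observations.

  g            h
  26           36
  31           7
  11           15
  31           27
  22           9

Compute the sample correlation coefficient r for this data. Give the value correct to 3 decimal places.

n = 5, Σg = 121, Σh = 94, Σg² = 3203, Σh² = 2380, Σgh = 2353
nΣgh − ΣgΣh = 11765 − 11374 = 391
nΣg² − (Σg)² = 16015 − 14641 = 1374; nΣh² − (Σh)² = 11900 − 8836 = 3064
r = 391 / √(1374 × 3064) = 391 / 2051.8129 ≈ 0.191

0.191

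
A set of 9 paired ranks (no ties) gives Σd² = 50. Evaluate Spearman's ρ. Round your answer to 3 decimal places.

ρ = 1 − 6Σd² / [n(n²−1)] = 1 − 6×50 / (9×80)
  = 1 − 300/720 = 1 − 0.4167 ≈ 0.583

0.583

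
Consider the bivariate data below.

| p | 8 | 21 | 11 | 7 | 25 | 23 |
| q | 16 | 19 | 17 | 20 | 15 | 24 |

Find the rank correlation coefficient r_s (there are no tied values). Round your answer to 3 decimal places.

Rank p: 2, 4, 3, 1, 6, 5
Rank q: 2, 4, 3, 5, 1, 6
d = rank(p) − rank(q): 0, 0, 0, -4, 5, -1; Σd² = 42
ρ = 1 − 6Σd² / [n(n²−1)] = 1 − 6×42 / (6×35) = 1 − 252/210 ≈ -0.200

-0.200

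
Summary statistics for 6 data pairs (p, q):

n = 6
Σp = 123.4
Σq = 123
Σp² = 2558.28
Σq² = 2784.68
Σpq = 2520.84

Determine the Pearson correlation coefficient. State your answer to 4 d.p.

r = (nΣpq − ΣpΣq) / √[(nΣp² − (Σp)²)(nΣq² − (Σq)²)]
Numerator: 6×2520.84 − 123.4×123 = -53.16
Denominator: √[(15349.68 − 15227.56)(16708.08 − 15129)] = √[122.12 × 1579.08] = 439.1324
r = -53.16 / 439.1324 ≈ -0.1211

-0.1211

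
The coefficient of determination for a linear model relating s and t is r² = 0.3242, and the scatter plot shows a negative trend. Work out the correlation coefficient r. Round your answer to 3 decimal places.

|r| = √0.3242 = 0.569
The association is negative, so r = −0.569.

-0.569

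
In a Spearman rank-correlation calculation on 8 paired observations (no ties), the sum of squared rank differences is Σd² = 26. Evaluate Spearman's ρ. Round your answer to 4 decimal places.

ρ = 1 − 6Σd² / [n(n²−1)] = 1 − 6×26 / (8×63)
  = 1 − 156/504 = 1 − 0.30952 ≈ 0.6905

0.6905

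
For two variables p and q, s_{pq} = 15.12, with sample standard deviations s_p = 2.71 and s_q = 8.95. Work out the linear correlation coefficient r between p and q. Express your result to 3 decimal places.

r = Cov(p,q) / (s_p · s_q) = 15.12 / (2.71 × 8.95)
  = 15.12 / 24.2545 ≈ 0.623

0.623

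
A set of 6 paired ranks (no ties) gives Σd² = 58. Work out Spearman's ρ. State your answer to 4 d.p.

-0.6571

ρ = 1 − 6Σd² / [n(n²−1)] = 1 − 6×58 / (6×35)
  = 1 − 348/210 = 1 − 1.65714 ≈ -0.6571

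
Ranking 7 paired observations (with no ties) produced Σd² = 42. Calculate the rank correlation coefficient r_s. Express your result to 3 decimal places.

ρ = 1 − 6Σd² / [n(n²−1)] = 1 − 6×42 / (7×48)
  = 1 − 252/336 = 1 − 0.7500 ≈ 0.250

0.250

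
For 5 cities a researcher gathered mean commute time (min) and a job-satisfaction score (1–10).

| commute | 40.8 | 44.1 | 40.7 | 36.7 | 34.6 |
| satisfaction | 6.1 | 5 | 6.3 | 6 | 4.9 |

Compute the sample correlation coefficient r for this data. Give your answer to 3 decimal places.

n = 5, Σx = 196.9, Σy = 28.3, Σx² = 7809.99, Σy² = 161.91, Σxy = 1115.53
nΣxy − ΣxΣy = 5577.65 − 5572.27 = 5.38
nΣx² − (Σx)² = 39049.95 − 38769.61 = 280.34; nΣy² − (Σy)² = 809.55 − 800.89 = 8.66
r = 5.38 / √(280.34 × 8.66) = 5.38 / 49.2721 ≈ 0.109

0.109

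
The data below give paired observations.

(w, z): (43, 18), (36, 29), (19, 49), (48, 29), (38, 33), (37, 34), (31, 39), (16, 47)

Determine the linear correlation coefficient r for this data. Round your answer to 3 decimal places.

-0.886

n = 8, Σw = 268, Σz = 278, Σw² = 9840, Σz² = 10382, Σwz = 8614
nΣwz − ΣwΣz = 68912 − 74504 = -5592
nΣw² − (Σw)² = 78720 − 71824 = 6896; nΣz² − (Σz)² = 83056 − 77284 = 5772
r = -5592 / √(6896 × 5772) = -5592 / 6309.0183 ≈ -0.886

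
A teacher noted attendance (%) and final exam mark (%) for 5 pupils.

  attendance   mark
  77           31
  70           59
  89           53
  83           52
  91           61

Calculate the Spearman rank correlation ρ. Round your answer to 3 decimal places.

0.400

Rank attendance: 2, 1, 4, 3, 5
Rank mark: 1, 4, 3, 2, 5
d = rank(attendance) − rank(mark): 1, -3, 1, 1, 0; Σd² = 12
ρ = 1 − 6Σd² / [n(n²−1)] = 1 − 6×12 / (5×24) = 1 − 72/120 ≈ 0.400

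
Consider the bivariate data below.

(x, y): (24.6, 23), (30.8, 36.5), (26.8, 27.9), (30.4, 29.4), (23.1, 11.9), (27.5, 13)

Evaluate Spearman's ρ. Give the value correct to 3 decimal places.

Rank x: 2, 6, 3, 5, 1, 4
Rank y: 3, 6, 4, 5, 1, 2
d = rank(x) − rank(y): -1, 0, -1, 0, 0, 2; Σd² = 6
ρ = 1 − 6Σd² / [n(n²−1)] = 1 − 6×6 / (6×35) = 1 − 36/210 ≈ 0.829

0.829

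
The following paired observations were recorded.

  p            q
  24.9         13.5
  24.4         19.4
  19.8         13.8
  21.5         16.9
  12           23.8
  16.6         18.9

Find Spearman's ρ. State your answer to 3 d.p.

-0.600

Rank p: 6, 5, 3, 4, 1, 2
Rank q: 1, 5, 2, 3, 6, 4
d = rank(p) − rank(q): 5, 0, 1, 1, -5, -2; Σd² = 56
ρ = 1 − 6Σd² / [n(n²−1)] = 1 − 6×56 / (6×35) = 1 − 336/210 ≈ -0.600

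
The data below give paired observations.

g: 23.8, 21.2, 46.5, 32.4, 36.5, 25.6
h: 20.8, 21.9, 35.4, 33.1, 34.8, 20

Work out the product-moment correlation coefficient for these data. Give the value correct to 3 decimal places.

n = 6, Σg = 186, Σh = 166, Σg² = 6215.5, Σh² = 4872.06, Σgh = 5460.06
nΣgh − ΣgΣh = 32760.36 − 30876 = 1884.36
nΣg² − (Σg)² = 37293 − 34596 = 2697; nΣh² − (Σh)² = 29232.36 − 27556 = 1676.36
r = 1884.36 / √(2697 × 1676.36) = 1884.36 / 2126.2979 ≈ 0.886

0.886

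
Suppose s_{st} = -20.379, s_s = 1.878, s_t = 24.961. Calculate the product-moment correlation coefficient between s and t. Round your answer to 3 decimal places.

r = Cov(s,t) / (s_s · s_t) = -20.379 / (1.878 × 24.961)
  = -20.379 / 46.8768 ≈ -0.435

-0.435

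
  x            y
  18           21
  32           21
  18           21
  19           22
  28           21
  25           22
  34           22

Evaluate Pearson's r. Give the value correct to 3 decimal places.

0.159

n = 7, Σx = 174, Σy = 150, Σx² = 4598, Σy² = 3216, Σxy = 3732
nΣxy − ΣxΣy = 26124 − 26100 = 24
nΣx² − (Σx)² = 32186 − 30276 = 1910; nΣy² − (Σy)² = 22512 − 22500 = 12
r = 24 / √(1910 × 12) = 24 / 151.3935 ≈ 0.159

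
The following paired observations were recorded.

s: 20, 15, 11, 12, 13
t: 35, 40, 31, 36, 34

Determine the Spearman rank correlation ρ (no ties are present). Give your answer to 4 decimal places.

0.5000

Rank s: 5, 4, 1, 2, 3
Rank t: 3, 5, 1, 4, 2
d = rank(s) − rank(t): 2, -1, 0, -2, 1; Σd² = 10
ρ = 1 − 6Σd² / [n(n²−1)] = 1 − 6×10 / (5×24) = 1 − 60/120 ≈ 0.5000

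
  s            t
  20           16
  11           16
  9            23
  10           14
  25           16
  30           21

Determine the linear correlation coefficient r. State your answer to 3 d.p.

n = 6, Σs = 105, Σt = 106, Σs² = 2227, Σt² = 1934, Σst = 1873
nΣst − ΣsΣt = 11238 − 11130 = 108
nΣs² − (Σs)² = 13362 − 11025 = 2337; nΣt² − (Σt)² = 11604 − 11236 = 368
r = 108 / √(2337 × 368) = 108 / 927.3705 ≈ 0.116

0.116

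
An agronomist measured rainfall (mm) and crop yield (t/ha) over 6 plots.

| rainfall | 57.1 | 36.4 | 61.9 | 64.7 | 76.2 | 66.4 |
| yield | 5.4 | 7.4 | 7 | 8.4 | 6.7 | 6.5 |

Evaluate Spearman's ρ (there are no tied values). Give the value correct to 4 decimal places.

-0.1429

Rank rainfall: 2, 1, 3, 4, 6, 5
Rank yield: 1, 5, 4, 6, 3, 2
d = rank(rainfall) − rank(yield): 1, -4, -1, -2, 3, 3; Σd² = 40
ρ = 1 − 6Σd² / [n(n²−1)] = 1 − 6×40 / (6×35) = 1 − 240/210 ≈ -0.1429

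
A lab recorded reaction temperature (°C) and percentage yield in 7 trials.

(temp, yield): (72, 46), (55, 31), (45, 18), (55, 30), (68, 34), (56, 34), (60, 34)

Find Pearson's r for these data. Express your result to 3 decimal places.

n = 7, Σx = 411, Σy = 227, Σx² = 24619, Σy² = 7769, Σxy = 13733
nΣxy − ΣxΣy = 96131 − 93297 = 2834
nΣx² − (Σx)² = 172333 − 168921 = 3412; nΣy² − (Σy)² = 54383 − 51529 = 2854
r = 2834 / √(3412 × 2854) = 2834 / 3120.5525 ≈ 0.908

0.908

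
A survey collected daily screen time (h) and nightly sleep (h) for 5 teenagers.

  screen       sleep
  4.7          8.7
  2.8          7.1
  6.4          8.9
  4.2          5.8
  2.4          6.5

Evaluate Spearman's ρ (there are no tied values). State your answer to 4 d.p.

0.7000

Rank screen: 4, 2, 5, 3, 1
Rank sleep: 4, 3, 5, 1, 2
d = rank(screen) − rank(sleep): 0, -1, 0, 2, -1; Σd² = 6
ρ = 1 − 6Σd² / [n(n²−1)] = 1 − 6×6 / (5×24) = 1 − 36/120 ≈ 0.7000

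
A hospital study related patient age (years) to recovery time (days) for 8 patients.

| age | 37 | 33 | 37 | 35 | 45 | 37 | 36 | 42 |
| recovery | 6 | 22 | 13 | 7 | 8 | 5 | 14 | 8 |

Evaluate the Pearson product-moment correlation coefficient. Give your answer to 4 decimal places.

-0.4810

n = 8, Σx = 302, Σy = 83, Σx² = 11506, Σy² = 1087, Σxy = 3059
nΣxy − ΣxΣy = 24472 − 25066 = -594
nΣx² − (Σx)² = 92048 − 91204 = 844; nΣy² − (Σy)² = 8696 − 6889 = 1807
r = -594 / √(844 × 1807) = -594 / 1234.9526 ≈ -0.4810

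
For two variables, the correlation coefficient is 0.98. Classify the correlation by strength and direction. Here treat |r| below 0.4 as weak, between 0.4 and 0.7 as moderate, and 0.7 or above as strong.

r = 0.98 > 0 so the relationship is positive.
|r| = 0.98, which falls in the strong range.

strong positive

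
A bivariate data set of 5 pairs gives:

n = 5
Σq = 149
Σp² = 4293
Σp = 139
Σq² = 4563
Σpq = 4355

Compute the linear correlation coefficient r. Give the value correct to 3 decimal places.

0.927

r = (nΣpq − ΣpΣq) / √[(nΣp² − (Σp)²)(nΣq² − (Σq)²)]
Numerator: 5×4355 − 139×149 = 1064
Denominator: √[(21465 − 19321)(22815 − 22201)] = √[2144 × 614] = 1147.3517
r = 1064 / 1147.3517 ≈ 0.927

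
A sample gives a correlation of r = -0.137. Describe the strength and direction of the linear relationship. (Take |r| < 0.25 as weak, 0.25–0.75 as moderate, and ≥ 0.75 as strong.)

r = -0.137 < 0 so the relationship is negative.
|r| = 0.137, which falls in the weak range.

weak negative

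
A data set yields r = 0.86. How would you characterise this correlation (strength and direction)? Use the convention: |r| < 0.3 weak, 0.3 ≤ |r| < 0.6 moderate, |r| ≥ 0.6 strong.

r = 0.86 > 0 so the relationship is positive.
|r| = 0.86, which falls in the strong range.

strong positive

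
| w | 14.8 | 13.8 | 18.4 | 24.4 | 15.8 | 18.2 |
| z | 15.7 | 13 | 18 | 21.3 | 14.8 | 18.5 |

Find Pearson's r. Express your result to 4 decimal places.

n = 6, Σw = 105.4, Σz = 101.3, Σw² = 1924.28, Σz² = 1754.47, Σwz = 1833.22
nΣwz − ΣwΣz = 10999.32 − 10677.02 = 322.3
nΣw² − (Σw)² = 11545.68 − 11109.16 = 436.52; nΣz² − (Σz)² = 10526.82 − 10261.69 = 265.13
r = 322.3 / √(436.52 × 265.13) = 322.3 / 340.1978 ≈ 0.9474

0.9474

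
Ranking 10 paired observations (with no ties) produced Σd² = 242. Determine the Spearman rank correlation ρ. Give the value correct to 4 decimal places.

ρ = 1 − 6Σd² / [n(n²−1)] = 1 − 6×242 / (10×99)
  = 1 − 1452/990 = 1 − 1.46667 ≈ -0.4667

-0.4667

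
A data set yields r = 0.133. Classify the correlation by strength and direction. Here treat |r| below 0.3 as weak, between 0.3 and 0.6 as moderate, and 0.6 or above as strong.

weak positive

r = 0.133 > 0 so the relationship is positive.
|r| = 0.133, which falls in the weak range.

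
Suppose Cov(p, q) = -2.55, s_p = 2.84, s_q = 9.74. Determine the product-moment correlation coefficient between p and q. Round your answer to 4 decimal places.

r = Cov(p,q) / (s_p · s_q) = -2.55 / (2.84 × 9.74)
  = -2.55 / 27.6616 ≈ -0.0922

-0.0922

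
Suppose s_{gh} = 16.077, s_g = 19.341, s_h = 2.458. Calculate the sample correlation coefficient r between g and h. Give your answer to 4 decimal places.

0.3382

r = Cov(g,h) / (s_g · s_h) = 16.077 / (19.341 × 2.458)
  = 16.077 / 47.5402 ≈ 0.3382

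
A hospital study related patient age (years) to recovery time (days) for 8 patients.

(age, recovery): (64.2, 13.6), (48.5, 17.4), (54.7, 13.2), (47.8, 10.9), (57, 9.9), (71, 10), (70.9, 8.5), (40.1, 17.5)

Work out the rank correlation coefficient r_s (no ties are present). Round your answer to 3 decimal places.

-0.667

Rank age: 6, 3, 4, 2, 5, 8, 7, 1
Rank recovery: 6, 7, 5, 4, 2, 3, 1, 8
d = rank(age) − rank(recovery): 0, -4, -1, -2, 3, 5, 6, -7; Σd² = 140
ρ = 1 − 6Σd² / [n(n²−1)] = 1 − 6×140 / (8×63) = 1 − 840/504 ≈ -0.667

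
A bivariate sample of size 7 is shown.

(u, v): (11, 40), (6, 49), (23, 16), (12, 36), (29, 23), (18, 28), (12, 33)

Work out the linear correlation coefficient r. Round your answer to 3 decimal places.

-0.892

n = 7, Σu = 111, Σv = 225, Σu² = 2139, Σv² = 7955, Σuv = 3101
nΣuv − ΣuΣv = 21707 − 24975 = -3268
nΣu² − (Σu)² = 14973 − 12321 = 2652; nΣv² − (Σv)² = 55685 − 50625 = 5060
r = -3268 / √(2652 × 5060) = -3268 / 3663.2117 ≈ -0.892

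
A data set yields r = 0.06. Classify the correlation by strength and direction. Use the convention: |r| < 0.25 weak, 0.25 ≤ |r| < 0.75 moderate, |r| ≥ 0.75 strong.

r = 0.06 > 0 so the relationship is positive.
|r| = 0.06, which falls in the weak range.

weak positive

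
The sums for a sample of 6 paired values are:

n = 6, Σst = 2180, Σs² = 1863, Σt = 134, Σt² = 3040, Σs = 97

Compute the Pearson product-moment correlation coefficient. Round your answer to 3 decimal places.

r = (nΣst − ΣsΣt) / √[(nΣs² − (Σs)²)(nΣt² − (Σt)²)]
Numerator: 6×2180 − 97×134 = 82
Denominator: √[(11178 − 9409)(18240 − 17956)] = √[1769 × 284] = 708.7990
r = 82 / 708.7990 ≈ 0.116

0.116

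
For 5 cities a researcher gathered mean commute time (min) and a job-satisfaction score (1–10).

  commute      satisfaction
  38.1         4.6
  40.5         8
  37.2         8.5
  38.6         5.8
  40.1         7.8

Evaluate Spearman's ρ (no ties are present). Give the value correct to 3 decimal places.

Rank commute: 2, 5, 1, 3, 4
Rank satisfaction: 1, 4, 5, 2, 3
d = rank(commute) − rank(satisfaction): 1, 1, -4, 1, 1; Σd² = 20
ρ = 1 − 6Σd² / [n(n²−1)] = 1 − 6×20 / (5×24) = 1 − 120/120 ≈ 0.000

0.000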